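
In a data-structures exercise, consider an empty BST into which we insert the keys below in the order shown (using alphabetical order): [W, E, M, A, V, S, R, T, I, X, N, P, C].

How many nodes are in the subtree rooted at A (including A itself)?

Insert W: tree is empty, so W becomes the root.
Insert E: E < W → go left. Place as left child of W.
Insert M: M < W → go left; M > E → go right. Place as right child of E.
Insert A: A < W → go left; A < E → go left. Place as left child of E.
Insert V: V < W → go left; V > E → go right; V > M → go right. Place as right child of M.
Insert S: S < W → go left; S > E → go right; S > M → go right; S < V → go left. Place as left child of V.
Insert R: R < W → go left; R > E → go right; R > M → go right; R < V → go left; R < S → go left. Place as left child of S.
Insert T: T < W → go left; T > E → go right; T > M → go right; T < V → go left; T > S → go right. Place as right child of S.
Insert I: I < W → go left; I > E → go right; I < M → go left. Place as left child of M.
Insert X: X > W → go right. Place as right child of W.
Insert N: N < W → go left; N > E → go right; N > M → go right; N < V → go left; N < S → go left; N < R → go left. Place as left child of R.
Insert P: P < W → go left; P > E → go right; P > M → go right; P < V → go left; P < S → go left; P < R → go left; P > N → go right. Place as right child of N.
Insert C: C < W → go left; C < E → go left; C > A → go right. Place as right child of A.

Subtree rooted at A contains: A, C — 2 nodes.

2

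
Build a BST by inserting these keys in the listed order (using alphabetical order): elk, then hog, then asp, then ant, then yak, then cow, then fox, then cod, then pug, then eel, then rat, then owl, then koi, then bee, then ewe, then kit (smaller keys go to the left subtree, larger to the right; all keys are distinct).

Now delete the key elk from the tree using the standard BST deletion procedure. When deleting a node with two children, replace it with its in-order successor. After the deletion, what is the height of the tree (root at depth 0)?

Resulting structure (node: left, right):
  elk: L=asp, R=hog
  hog: L=fox, R=yak
  asp: L=ant, R=cow
  ant: L=–, R=–
  yak: L=pug, R=–
  cow: L=cod, R=eel
  fox: L=ewe, R=–
  cod: L=bee, R=–
  pug: L=owl, R=rat
  eel: L=–, R=–
  rat: L=–, R=–
  owl: L=koi, R=–
  koi: L=kit, R=–
  bee: L=–, R=–
  ewe: L=–, R=–
  kit: L=–, R=–

Delete elk (two children — replace with in-order successor).
After deletion, deepest node is kit at depth 6.

6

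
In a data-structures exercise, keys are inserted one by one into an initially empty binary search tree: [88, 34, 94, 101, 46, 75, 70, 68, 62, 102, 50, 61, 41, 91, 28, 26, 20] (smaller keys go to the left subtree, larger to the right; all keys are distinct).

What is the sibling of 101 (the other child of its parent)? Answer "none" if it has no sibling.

Insert 88: tree is empty, so 88 becomes the root.
Insert 34: 34 < 88 → go left. Place as left child of 88.
Insert 94: 94 > 88 → go right. Place as right child of 88.
Insert 101: 101 > 88 → go right; 101 > 94 → go right. Place as right child of 94.
Insert 46: 46 < 88 → go left; 46 > 34 → go right. Place as right child of 34.
Insert 75: 75 < 88 → go left; 75 > 34 → go right; 75 > 46 → go right. Place as right child of 46.
Insert 70: 70 < 88 → go left; 70 > 34 → go right; 70 > 46 → go right; 70 < 75 → go left. Place as left child of 75.
Insert 68: 68 < 88 → go left; 68 > 34 → go right; 68 > 46 → go right; 68 < 75 → go left; 68 < 70 → go left. Place as left child of 70.
Insert 62: 62 < 88 → go left; 62 > 34 → go right; 62 > 46 → go right; 62 < 75 → go left; 62 < 70 → go left; 62 < 68 → go left. Place as left child of 68.
Insert 102: 102 > 88 → go right; 102 > 94 → go right; 102 > 101 → go right. Place as right child of 101.
Insert 50: 50 < 88 → go left; 50 > 34 → go right; 50 > 46 → go right; 50 < 75 → go left; 50 < 70 → go left; 50 < 68 → go left; 50 < 62 → go left. Place as left child of 62.
Insert 61: 61 < 88 → go left; 61 > 34 → go right; 61 > 46 → go right; 61 < 75 → go left; 61 < 70 → go left; 61 < 68 → go left; 61 < 62 → go left; 61 > 50 → go right. Place as right child of 50.
Insert 41: 41 < 88 → go left; 41 > 34 → go right; 41 < 46 → go left. Place as left child of 46.
Insert 91: 91 > 88 → go right; 91 < 94 → go left. Place as left child of 94.
Insert 28: 28 < 88 → go left; 28 < 34 → go left. Place as left child of 34.
Insert 26: 26 < 88 → go left; 26 < 34 → go left; 26 < 28 → go left. Place as left child of 28.
Insert 20: 20 < 88 → go left; 20 < 34 → go left; 20 < 28 → go left; 20 < 26 → go left. Place as left child of 26.

101's parent is 94; the other child of 94 is 91.

91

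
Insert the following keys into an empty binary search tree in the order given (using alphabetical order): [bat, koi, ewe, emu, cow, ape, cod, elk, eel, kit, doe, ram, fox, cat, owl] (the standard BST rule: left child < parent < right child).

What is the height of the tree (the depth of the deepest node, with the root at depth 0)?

Resulting structure (node: left, right):
  bat: L=ape, R=koi
  koi: L=ewe, R=ram
  ewe: L=emu, R=kit
  emu: L=cow, R=–
  cow: L=cod, R=elk
  ape: L=–, R=–
  cod: L=cat, R=–
  elk: L=eel, R=–
  eel: L=doe, R=–
  kit: L=fox, R=–
  doe: L=–, R=–
  ram: L=owl, R=–
  fox: L=–, R=–
  cat: L=–, R=–
  owl: L=–, R=–

The deepest node is doe at depth 7.

7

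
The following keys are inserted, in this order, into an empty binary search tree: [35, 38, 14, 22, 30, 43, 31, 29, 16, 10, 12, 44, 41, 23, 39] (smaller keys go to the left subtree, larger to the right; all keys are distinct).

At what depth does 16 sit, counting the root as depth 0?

3

35: root
38: right child of 35 (depth 1)
14: left child of 35 (depth 1)
22: right child of 14 (depth 2)
30: right child of 22 (depth 3)
43: right child of 38 (depth 2)
31: right child of 30 (depth 4)
29: left child of 30 (depth 4)
16: left child of 22 (depth 3)
10: left child of 14 (depth 2)
12: right child of 10 (depth 3)
44: right child of 43 (depth 3)
41: left child of 43 (depth 3)
23: left child of 29 (depth 5)
39: left child of 41 (depth 4)

Path to 16: 35 → 14 → 22 → 16, which is 3 edges.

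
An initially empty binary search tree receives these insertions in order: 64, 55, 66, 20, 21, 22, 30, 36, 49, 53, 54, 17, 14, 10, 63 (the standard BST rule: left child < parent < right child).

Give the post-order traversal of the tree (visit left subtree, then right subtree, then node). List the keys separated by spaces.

10 14 17 54 53 49 36 30 22 21 20 63 55 66 64

64: root
55: left child of 64 (depth 1)
66: right child of 64 (depth 1)
20: left child of 55 (depth 2)
21: right child of 20 (depth 3)
22: right child of 21 (depth 4)
30: right child of 22 (depth 5)
36: right child of 30 (depth 6)
49: right child of 36 (depth 7)
53: right child of 49 (depth 8)
54: right child of 53 (depth 9)
17: left child of 20 (depth 3)
14: left child of 17 (depth 4)
10: left child of 14 (depth 5)
63: right child of 55 (depth 2)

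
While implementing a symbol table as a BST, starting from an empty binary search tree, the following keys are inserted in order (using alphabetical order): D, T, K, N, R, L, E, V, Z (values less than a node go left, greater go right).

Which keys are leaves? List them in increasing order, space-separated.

Resulting structure (node: left, right):
  D: L=–, R=T
  T: L=K, R=V
  K: L=E, R=N
  N: L=L, R=R
  R: L=–, R=–
  L: L=–, R=–
  E: L=–, R=–
  V: L=–, R=Z
  Z: L=–, R=–

E L R Z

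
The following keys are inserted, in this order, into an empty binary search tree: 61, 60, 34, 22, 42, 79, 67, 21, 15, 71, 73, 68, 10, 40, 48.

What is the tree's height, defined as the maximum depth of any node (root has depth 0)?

Insert 61: tree is empty, so 61 becomes the root.
Insert 60: 60 < 61 → go left. Place as left child of 61.
Insert 34: 34 < 61 → go left; 34 < 60 → go left. Place as left child of 60.
Insert 22: 22 < 61 → go left; 22 < 60 → go left; 22 < 34 → go left. Place as left child of 34.
Insert 42: 42 < 61 → go left; 42 < 60 → go left; 42 > 34 → go right. Place as right child of 34.
Insert 79: 79 > 61 → go right. Place as right child of 61.
Insert 67: 67 > 61 → go right; 67 < 79 → go left. Place as left child of 79.
Insert 21: 21 < 61 → go left; 21 < 60 → go left; 21 < 34 → go left; 21 < 22 → go left. Place as left child of 22.
Insert 15: 15 < 61 → go left; 15 < 60 → go left; 15 < 34 → go left; 15 < 22 → go left; 15 < 21 → go left. Place as left child of 21.
Insert 71: 71 > 61 → go right; 71 < 79 → go left; 71 > 67 → go right. Place as right child of 67.
Insert 73: 73 > 61 → go right; 73 < 79 → go left; 73 > 67 → go right; 73 > 71 → go right. Place as right child of 71.
Insert 68: 68 > 61 → go right; 68 < 79 → go left; 68 > 67 → go right; 68 < 71 → go left. Place as left child of 71.
Insert 10: 10 < 61 → go left; 10 < 60 → go left; 10 < 34 → go left; 10 < 22 → go left; 10 < 21 → go left; 10 < 15 → go left. Place as left child of 15.
Insert 40: 40 < 61 → go left; 40 < 60 → go left; 40 > 34 → go right; 40 < 42 → go left. Place as left child of 42.
Insert 48: 48 < 61 → go left; 48 < 60 → go left; 48 > 34 → go right; 48 > 42 → go right. Place as right child of 42.

The deepest node is 10 at depth 6.

6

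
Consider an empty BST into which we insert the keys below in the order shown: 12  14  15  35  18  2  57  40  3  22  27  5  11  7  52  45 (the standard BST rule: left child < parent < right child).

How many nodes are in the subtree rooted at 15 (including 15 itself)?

12: root
14: right child of 12 (depth 1)
15: right child of 14 (depth 2)
35: right child of 15 (depth 3)
18: left child of 35 (depth 4)
2: left child of 12 (depth 1)
57: right child of 35 (depth 4)
40: left child of 57 (depth 5)
3: right child of 2 (depth 2)
22: right child of 18 (depth 5)
27: right child of 22 (depth 6)
5: right child of 3 (depth 3)
11: right child of 5 (depth 4)
7: left child of 11 (depth 5)
52: right child of 40 (depth 6)
45: left child of 52 (depth 7)

Subtree rooted at 15 contains: 15, 35, 18, 22, 27, 57, 40, 52, 45 — 9 nodes.

9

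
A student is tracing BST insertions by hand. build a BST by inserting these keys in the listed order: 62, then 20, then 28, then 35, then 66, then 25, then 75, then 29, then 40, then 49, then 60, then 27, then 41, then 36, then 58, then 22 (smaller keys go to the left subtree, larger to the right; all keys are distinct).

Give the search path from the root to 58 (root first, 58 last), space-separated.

62: root
20: left child of 62 (depth 1)
28: right child of 20 (depth 2)
35: right child of 28 (depth 3)
66: right child of 62 (depth 1)
25: left child of 28 (depth 3)
75: right child of 66 (depth 2)
29: left child of 35 (depth 4)
40: right child of 35 (depth 4)
49: right child of 40 (depth 5)
60: right child of 49 (depth 6)
27: right child of 25 (depth 4)
41: left child of 49 (depth 6)
36: left child of 40 (depth 5)
58: left child of 60 (depth 7)
22: left child of 25 (depth 4)

62 20 28 35 40 49 60 58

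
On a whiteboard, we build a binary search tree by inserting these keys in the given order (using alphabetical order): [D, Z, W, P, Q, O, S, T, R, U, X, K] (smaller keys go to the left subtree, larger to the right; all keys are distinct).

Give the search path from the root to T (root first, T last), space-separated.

D: root
Z: right child of D (depth 1)
W: left child of Z (depth 2)
P: left child of W (depth 3)
Q: right child of P (depth 4)
O: left child of P (depth 4)
S: right child of Q (depth 5)
T: right child of S (depth 6)
R: left child of S (depth 6)
U: right child of T (depth 7)
X: right child of W (depth 3)
K: left child of O (depth 5)

D Z W P Q S T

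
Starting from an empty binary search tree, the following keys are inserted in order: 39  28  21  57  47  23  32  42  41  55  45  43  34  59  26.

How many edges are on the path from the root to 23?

39: root
28: left child of 39 (depth 1)
21: left child of 28 (depth 2)
57: right child of 39 (depth 1)
47: left child of 57 (depth 2)
23: right child of 21 (depth 3)
32: right child of 28 (depth 2)
42: left child of 47 (depth 3)
41: left child of 42 (depth 4)
55: right child of 47 (depth 3)
45: right child of 42 (depth 4)
43: left child of 45 (depth 5)
34: right child of 32 (depth 3)
59: right child of 57 (depth 2)
26: right child of 23 (depth 4)

Path to 23: 39 → 28 → 21 → 23, which is 3 edges.

3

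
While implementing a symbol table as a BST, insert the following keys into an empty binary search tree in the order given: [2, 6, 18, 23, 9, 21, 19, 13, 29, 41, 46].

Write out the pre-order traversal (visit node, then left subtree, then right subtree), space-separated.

Resulting structure (node: left, right):
  2: L=–, R=6
  6: L=–, R=18
  18: L=9, R=23
  23: L=21, R=29
  9: L=–, R=13
  21: L=19, R=–
  19: L=–, R=–
  13: L=–, R=–
  29: L=–, R=41
  41: L=–, R=46
  46: L=–, R=–

2 6 18 9 13 23 21 19 29 41 46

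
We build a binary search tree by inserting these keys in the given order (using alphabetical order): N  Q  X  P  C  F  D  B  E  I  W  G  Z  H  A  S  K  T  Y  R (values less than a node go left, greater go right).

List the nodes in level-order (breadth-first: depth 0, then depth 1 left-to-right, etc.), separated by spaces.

N C Q B F P X A D I W Z E G K S Y H R T

Resulting structure (node: left, right):
  N: L=C, R=Q
  Q: L=P, R=X
  X: L=W, R=Z
  P: L=–, R=–
  C: L=B, R=F
  F: L=D, R=I
  D: L=–, R=E
  B: L=A, R=–
  E: L=–, R=–
  I: L=G, R=K
  W: L=S, R=–
  G: L=–, R=H
  Z: L=Y, R=–
  H: L=–, R=–
  A: L=–, R=–
  S: L=R, R=T
  K: L=–, R=–
  T: L=–, R=–
  Y: L=–, R=–
  R: L=–, R=–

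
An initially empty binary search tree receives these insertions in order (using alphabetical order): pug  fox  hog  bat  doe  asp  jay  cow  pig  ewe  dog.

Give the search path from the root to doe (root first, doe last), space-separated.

pug fox bat doe

pug: root
fox: left child of pug (depth 1)
hog: right child of fox (depth 2)
bat: left child of fox (depth 2)
doe: right child of bat (depth 3)
asp: left child of bat (depth 3)
jay: right child of hog (depth 3)
cow: left child of doe (depth 4)
pig: right child of jay (depth 4)
ewe: right child of doe (depth 4)
dog: left child of ewe (depth 5)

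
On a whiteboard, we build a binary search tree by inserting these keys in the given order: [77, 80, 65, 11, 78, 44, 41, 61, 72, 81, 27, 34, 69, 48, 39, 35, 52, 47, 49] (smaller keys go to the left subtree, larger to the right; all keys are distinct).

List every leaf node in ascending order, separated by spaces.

35 47 49 69 78 81

Insert 77: tree is empty, so 77 becomes the root.
Insert 80: 80 > 77 → go right. Place as right child of 77.
Insert 65: 65 < 77 → go left. Place as left child of 77.
Insert 11: 11 < 77 → go left; 11 < 65 → go left. Place as left child of 65.
Insert 78: 78 > 77 → go right; 78 < 80 → go left. Place as left child of 80.
Insert 44: 44 < 77 → go left; 44 < 65 → go left; 44 > 11 → go right. Place as right child of 11.
Insert 41: 41 < 77 → go left; 41 < 65 → go left; 41 > 11 → go right; 41 < 44 → go left. Place as left child of 44.
Insert 61: 61 < 77 → go left; 61 < 65 → go left; 61 > 11 → go right; 61 > 44 → go right. Place as right child of 44.
Insert 72: 72 < 77 → go left; 72 > 65 → go right. Place as right child of 65.
Insert 81: 81 > 77 → go right; 81 > 80 → go right. Place as right child of 80.
Insert 27: 27 < 77 → go left; 27 < 65 → go left; 27 > 11 → go right; 27 < 44 → go left; 27 < 41 → go left. Place as left child of 41.
Insert 34: 34 < 77 → go left; 34 < 65 → go left; 34 > 11 → go right; 34 < 44 → go left; 34 < 41 → go left; 34 > 27 → go right. Place as right child of 27.
Insert 69: 69 < 77 → go left; 69 > 65 → go right; 69 < 72 → go left. Place as left child of 72.
Insert 48: 48 < 77 → go left; 48 < 65 → go left; 48 > 11 → go right; 48 > 44 → go right; 48 < 61 → go left. Place as left child of 61.
Insert 39: 39 < 77 → go left; 39 < 65 → go left; 39 > 11 → go right; 39 < 44 → go left; 39 < 41 → go left; 39 > 27 → go right; 39 > 34 → go right. Place as right child of 34.
Insert 35: 35 < 77 → go left; 35 < 65 → go left; 35 > 11 → go right; 35 < 44 → go left; 35 < 41 → go left; 35 > 27 → go right; 35 > 34 → go right; 35 < 39 → go left. Place as left child of 39.
Insert 52: 52 < 77 → go left; 52 < 65 → go left; 52 > 11 → go right; 52 > 44 → go right; 52 < 61 → go left; 52 > 48 → go right. Place as right child of 48.
Insert 47: 47 < 77 → go left; 47 < 65 → go left; 47 > 11 → go right; 47 > 44 → go right; 47 < 61 → go left; 47 < 48 → go left. Place as left child of 48.
Insert 49: 49 < 77 → go left; 49 < 65 → go left; 49 > 11 → go right; 49 > 44 → go right; 49 < 61 → go left; 49 > 48 → go right; 49 < 52 → go left. Place as left child of 52.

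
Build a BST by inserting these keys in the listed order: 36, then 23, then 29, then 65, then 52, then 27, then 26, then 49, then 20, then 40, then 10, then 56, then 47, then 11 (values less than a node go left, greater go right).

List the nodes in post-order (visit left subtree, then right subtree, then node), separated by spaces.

11 10 20 26 27 29 23 47 40 49 56 52 65 36

36: root
23: left child of 36 (depth 1)
29: right child of 23 (depth 2)
65: right child of 36 (depth 1)
52: left child of 65 (depth 2)
27: left child of 29 (depth 3)
26: left child of 27 (depth 4)
49: left child of 52 (depth 3)
20: left child of 23 (depth 2)
40: left child of 49 (depth 4)
10: left child of 20 (depth 3)
56: right child of 52 (depth 3)
47: right child of 40 (depth 5)
11: right child of 10 (depth 4)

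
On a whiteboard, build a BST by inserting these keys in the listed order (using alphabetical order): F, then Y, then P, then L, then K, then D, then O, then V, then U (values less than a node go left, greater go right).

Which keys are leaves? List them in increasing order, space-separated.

F: root
Y: right child of F (depth 1)
P: left child of Y (depth 2)
L: left child of P (depth 3)
K: left child of L (depth 4)
D: left child of F (depth 1)
O: right child of L (depth 4)
V: right child of P (depth 3)
U: left child of V (depth 4)

D K O U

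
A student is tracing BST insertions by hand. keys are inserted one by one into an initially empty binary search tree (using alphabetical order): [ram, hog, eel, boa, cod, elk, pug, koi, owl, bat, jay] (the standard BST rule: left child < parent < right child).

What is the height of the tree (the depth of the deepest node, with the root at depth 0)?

4

ram: root
hog: left child of ram (depth 1)
eel: left child of hog (depth 2)
boa: left child of eel (depth 3)
cod: right child of boa (depth 4)
elk: right child of eel (depth 3)
pug: right child of hog (depth 2)
koi: left child of pug (depth 3)
owl: right child of koi (depth 4)
bat: left child of boa (depth 4)
jay: left child of koi (depth 4)

The deepest node is cod at depth 4.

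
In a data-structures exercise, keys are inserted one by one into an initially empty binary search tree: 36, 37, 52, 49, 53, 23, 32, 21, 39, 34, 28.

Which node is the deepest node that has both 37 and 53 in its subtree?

37

36: root
37: right child of 36 (depth 1)
52: right child of 37 (depth 2)
49: left child of 52 (depth 3)
53: right child of 52 (depth 3)
23: left child of 36 (depth 1)
32: right child of 23 (depth 2)
21: left child of 23 (depth 2)
39: left child of 49 (depth 4)
34: right child of 32 (depth 3)
28: left child of 32 (depth 3)

Path to 37: 36 → 37
Path to 53: 36 → 37 → 52 → 53
37 lies on both paths and is an ancestor of the other node.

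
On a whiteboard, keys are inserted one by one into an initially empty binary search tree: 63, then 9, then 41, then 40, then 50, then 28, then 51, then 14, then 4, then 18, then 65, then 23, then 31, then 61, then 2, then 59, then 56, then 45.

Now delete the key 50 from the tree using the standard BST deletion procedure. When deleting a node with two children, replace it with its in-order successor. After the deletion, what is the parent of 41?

9

63: root
9: left child of 63 (depth 1)
41: right child of 9 (depth 2)
40: left child of 41 (depth 3)
50: right child of 41 (depth 3)
28: left child of 40 (depth 4)
51: right child of 50 (depth 4)
14: left child of 28 (depth 5)
4: left child of 9 (depth 2)
18: right child of 14 (depth 6)
65: right child of 63 (depth 1)
23: right child of 18 (depth 7)
31: right child of 28 (depth 5)
61: right child of 51 (depth 5)
2: left child of 4 (depth 3)
59: left child of 61 (depth 6)
56: left child of 59 (depth 7)
45: left child of 50 (depth 4)

Delete 50 (two children — replace with in-order successor).
After deletion, 41's parent is 9.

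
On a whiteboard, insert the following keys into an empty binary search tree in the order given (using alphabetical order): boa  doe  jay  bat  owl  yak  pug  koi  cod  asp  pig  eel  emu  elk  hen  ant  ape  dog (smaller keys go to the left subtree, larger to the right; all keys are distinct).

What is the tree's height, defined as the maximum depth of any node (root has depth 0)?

6

boa: root
doe: right child of boa (depth 1)
jay: right child of doe (depth 2)
bat: left child of boa (depth 1)
owl: right child of jay (depth 3)
yak: right child of owl (depth 4)
pug: left child of yak (depth 5)
koi: left child of owl (depth 4)
cod: left child of doe (depth 2)
asp: left child of bat (depth 2)
pig: left child of pug (depth 6)
eel: left child of jay (depth 3)
emu: right child of eel (depth 4)
elk: left child of emu (depth 5)
hen: right child of emu (depth 5)
ant: left child of asp (depth 3)
ape: right child of ant (depth 4)
dog: left child of eel (depth 4)

The deepest node is pig at depth 6.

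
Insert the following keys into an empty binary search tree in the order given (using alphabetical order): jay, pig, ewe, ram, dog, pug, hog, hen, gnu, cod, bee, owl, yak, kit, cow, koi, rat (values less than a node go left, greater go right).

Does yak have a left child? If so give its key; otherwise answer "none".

rat

jay: root
pig: right child of jay (depth 1)
ewe: left child of jay (depth 1)
ram: right child of pig (depth 2)
dog: left child of ewe (depth 2)
pug: left child of ram (depth 3)
hog: right child of ewe (depth 2)
hen: left child of hog (depth 3)
gnu: left child of hen (depth 4)
cod: left child of dog (depth 3)
bee: left child of cod (depth 4)
owl: left child of pig (depth 2)
yak: right child of ram (depth 3)
kit: left child of owl (depth 3)
cow: right child of cod (depth 4)
koi: right child of kit (depth 4)
rat: left child of yak (depth 4)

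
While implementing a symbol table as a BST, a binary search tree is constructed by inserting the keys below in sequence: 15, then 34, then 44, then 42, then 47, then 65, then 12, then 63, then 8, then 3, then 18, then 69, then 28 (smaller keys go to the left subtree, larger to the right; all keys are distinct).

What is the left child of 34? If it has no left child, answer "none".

15: root
34: right child of 15 (depth 1)
44: right child of 34 (depth 2)
42: left child of 44 (depth 3)
47: right child of 44 (depth 3)
65: right child of 47 (depth 4)
12: left child of 15 (depth 1)
63: left child of 65 (depth 5)
8: left child of 12 (depth 2)
3: left child of 8 (depth 3)
18: left child of 34 (depth 2)
69: right child of 65 (depth 5)
28: right child of 18 (depth 3)

18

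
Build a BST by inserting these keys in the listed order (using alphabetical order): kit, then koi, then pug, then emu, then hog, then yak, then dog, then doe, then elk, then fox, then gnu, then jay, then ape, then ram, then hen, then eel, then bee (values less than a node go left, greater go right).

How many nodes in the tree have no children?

5

kit: root
koi: right child of kit (depth 1)
pug: right child of koi (depth 2)
emu: left child of kit (depth 1)
hog: right child of emu (depth 2)
yak: right child of pug (depth 3)
dog: left child of emu (depth 2)
doe: left child of dog (depth 3)
elk: right child of dog (depth 3)
fox: left child of hog (depth 3)
gnu: right child of fox (depth 4)
jay: right child of hog (depth 3)
ape: left child of doe (depth 4)
ram: left child of yak (depth 4)
hen: right child of gnu (depth 5)
eel: left child of elk (depth 4)
bee: right child of ape (depth 5)

Leaves: bee, eel, hen, jay, ram — 5 in total.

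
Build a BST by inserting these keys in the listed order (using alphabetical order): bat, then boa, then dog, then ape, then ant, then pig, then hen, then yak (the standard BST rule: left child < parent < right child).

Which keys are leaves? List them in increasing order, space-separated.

Resulting structure (node: left, right):
  bat: L=ape, R=boa
  boa: L=–, R=dog
  dog: L=–, R=pig
  ape: L=ant, R=–
  ant: L=–, R=–
  pig: L=hen, R=yak
  hen: L=–, R=–
  yak: L=–, R=–

ant hen yak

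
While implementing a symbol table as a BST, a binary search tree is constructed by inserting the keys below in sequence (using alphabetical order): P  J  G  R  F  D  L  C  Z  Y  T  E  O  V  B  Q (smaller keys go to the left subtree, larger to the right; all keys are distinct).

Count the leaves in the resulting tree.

5

Insert P: tree is empty, so P becomes the root.
Insert J: J < P → go left. Place as left child of P.
Insert G: G < P → go left; G < J → go left. Place as left child of J.
Insert R: R > P → go right. Place as right child of P.
Insert F: F < P → go left; F < J → go left; F < G → go left. Place as left child of G.
Insert D: D < P → go left; D < J → go left; D < G → go left; D < F → go left. Place as left child of F.
Insert L: L < P → go left; L > J → go right. Place as right child of J.
Insert C: C < P → go left; C < J → go left; C < G → go left; C < F → go left; C < D → go left. Place as left child of D.
Insert Z: Z > P → go right; Z > R → go right. Place as right child of R.
Insert Y: Y > P → go right; Y > R → go right; Y < Z → go left. Place as left child of Z.
Insert T: T > P → go right; T > R → go right; T < Z → go left; T < Y → go left. Place as left child of Y.
Insert E: E < P → go left; E < J → go left; E < G → go left; E < F → go left; E > D → go right. Place as right child of D.
Insert O: O < P → go left; O > J → go right; O > L → go right. Place as right child of L.
Insert V: V > P → go right; V > R → go right; V < Z → go left; V < Y → go left; V > T → go right. Place as right child of T.
Insert B: B < P → go left; B < J → go left; B < G → go left; B < F → go left; B < D → go left; B < C → go left. Place as left child of C.
Insert Q: Q > P → go right; Q < R → go left. Place as left child of R.

Leaves: B, E, O, Q, V — 5 in total.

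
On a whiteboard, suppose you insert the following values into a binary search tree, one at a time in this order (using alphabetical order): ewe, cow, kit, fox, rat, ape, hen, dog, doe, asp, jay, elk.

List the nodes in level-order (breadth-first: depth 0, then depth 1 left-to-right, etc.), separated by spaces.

ewe cow kit ape dog fox rat asp doe elk hen jay

ewe: root
cow: left child of ewe (depth 1)
kit: right child of ewe (depth 1)
fox: left child of kit (depth 2)
rat: right child of kit (depth 2)
ape: left child of cow (depth 2)
hen: right child of fox (depth 3)
dog: right child of cow (depth 2)
doe: left child of dog (depth 3)
asp: right child of ape (depth 3)
jay: right child of hen (depth 4)
elk: right child of dog (depth 3)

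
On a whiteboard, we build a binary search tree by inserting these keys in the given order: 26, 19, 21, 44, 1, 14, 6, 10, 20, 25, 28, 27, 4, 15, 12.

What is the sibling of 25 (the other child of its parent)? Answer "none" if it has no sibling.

26: root
19: left child of 26 (depth 1)
21: right child of 19 (depth 2)
44: right child of 26 (depth 1)
1: left child of 19 (depth 2)
14: right child of 1 (depth 3)
6: left child of 14 (depth 4)
10: right child of 6 (depth 5)
20: left child of 21 (depth 3)
25: right child of 21 (depth 3)
28: left child of 44 (depth 2)
27: left child of 28 (depth 3)
4: left child of 6 (depth 5)
15: right child of 14 (depth 4)
12: right child of 10 (depth 6)

25's parent is 21; the other child of 21 is 20.

20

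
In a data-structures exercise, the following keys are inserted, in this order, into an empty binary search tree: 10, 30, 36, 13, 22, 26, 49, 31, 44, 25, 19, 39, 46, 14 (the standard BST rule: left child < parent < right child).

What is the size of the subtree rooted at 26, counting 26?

10: root
30: right child of 10 (depth 1)
36: right child of 30 (depth 2)
13: left child of 30 (depth 2)
22: right child of 13 (depth 3)
26: right child of 22 (depth 4)
49: right child of 36 (depth 3)
31: left child of 36 (depth 3)
44: left child of 49 (depth 4)
25: left child of 26 (depth 5)
19: left child of 22 (depth 4)
39: left child of 44 (depth 5)
46: right child of 44 (depth 5)
14: left child of 19 (depth 5)

Subtree rooted at 26 contains: 26, 25 — 2 nodes.

2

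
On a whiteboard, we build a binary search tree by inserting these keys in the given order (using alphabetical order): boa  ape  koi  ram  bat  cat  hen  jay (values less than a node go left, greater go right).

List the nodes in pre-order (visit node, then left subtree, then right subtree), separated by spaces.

boa ape bat koi cat hen jay ram

Resulting structure (node: left, right):
  boa: L=ape, R=koi
  ape: L=–, R=bat
  koi: L=cat, R=ram
  ram: L=–, R=–
  bat: L=–, R=–
  cat: L=–, R=hen
  hen: L=–, R=jay
  jay: L=–, R=–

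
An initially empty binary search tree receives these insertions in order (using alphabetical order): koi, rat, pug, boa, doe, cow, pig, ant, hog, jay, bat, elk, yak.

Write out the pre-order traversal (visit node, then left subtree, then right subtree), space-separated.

koi boa ant bat doe cow hog elk jay rat pug pig yak

Resulting structure (node: left, right):
  koi: L=boa, R=rat
  rat: L=pug, R=yak
  pug: L=pig, R=–
  boa: L=ant, R=doe
  doe: L=cow, R=hog
  cow: L=–, R=–
  pig: L=–, R=–
  ant: L=–, R=bat
  hog: L=elk, R=jay
  jay: L=–, R=–
  bat: L=–, R=–
  elk: L=–, R=–
  yak: L=–, R=–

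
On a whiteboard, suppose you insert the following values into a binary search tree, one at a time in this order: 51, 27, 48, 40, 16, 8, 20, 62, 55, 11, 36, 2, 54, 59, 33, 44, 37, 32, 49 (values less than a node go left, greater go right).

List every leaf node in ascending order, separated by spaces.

2 11 20 32 37 44 49 54 59

51: root
27: left child of 51 (depth 1)
48: right child of 27 (depth 2)
40: left child of 48 (depth 3)
16: left child of 27 (depth 2)
8: left child of 16 (depth 3)
20: right child of 16 (depth 3)
62: right child of 51 (depth 1)
55: left child of 62 (depth 2)
11: right child of 8 (depth 4)
36: left child of 40 (depth 4)
2: left child of 8 (depth 4)
54: left child of 55 (depth 3)
59: right child of 55 (depth 3)
33: left child of 36 (depth 5)
44: right child of 40 (depth 4)
37: right child of 36 (depth 5)
32: left child of 33 (depth 6)
49: right child of 48 (depth 3)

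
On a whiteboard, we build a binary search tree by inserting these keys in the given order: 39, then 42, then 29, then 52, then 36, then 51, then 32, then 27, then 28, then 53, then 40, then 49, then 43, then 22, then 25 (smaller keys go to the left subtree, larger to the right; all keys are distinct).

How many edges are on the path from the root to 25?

39: root
42: right child of 39 (depth 1)
29: left child of 39 (depth 1)
52: right child of 42 (depth 2)
36: right child of 29 (depth 2)
51: left child of 52 (depth 3)
32: left child of 36 (depth 3)
27: left child of 29 (depth 2)
28: right child of 27 (depth 3)
53: right child of 52 (depth 3)
40: left child of 42 (depth 2)
49: left child of 51 (depth 4)
43: left child of 49 (depth 5)
22: left child of 27 (depth 3)
25: right child of 22 (depth 4)

Path to 25: 39 → 29 → 27 → 22 → 25, which is 4 edges.

4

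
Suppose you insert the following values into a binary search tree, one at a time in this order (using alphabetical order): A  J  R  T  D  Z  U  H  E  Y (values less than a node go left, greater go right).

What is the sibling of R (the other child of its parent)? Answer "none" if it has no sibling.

Insert A: tree is empty, so A becomes the root.
Insert J: J > A → go right. Place as right child of A.
Insert R: R > A → go right; R > J → go right. Place as right child of J.
Insert T: T > A → go right; T > J → go right; T > R → go right. Place as right child of R.
Insert D: D > A → go right; D < J → go left. Place as left child of J.
Insert Z: Z > A → go right; Z > J → go right; Z > R → go right; Z > T → go right. Place as right child of T.
Insert U: U > A → go right; U > J → go right; U > R → go right; U > T → go right; U < Z → go left. Place as left child of Z.
Insert H: H > A → go right; H < J → go left; H > D → go right. Place as right child of D.
Insert E: E > A → go right; E < J → go left; E > D → go right; E < H → go left. Place as left child of H.
Insert Y: Y > A → go right; Y > J → go right; Y > R → go right; Y > T → go right; Y < Z → go left; Y > U → go right. Place as right child of U.

R's parent is J; the other child of J is D.

D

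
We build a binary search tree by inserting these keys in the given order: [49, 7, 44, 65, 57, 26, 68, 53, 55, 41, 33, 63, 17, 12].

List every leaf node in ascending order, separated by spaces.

49: root
7: left child of 49 (depth 1)
44: right child of 7 (depth 2)
65: right child of 49 (depth 1)
57: left child of 65 (depth 2)
26: left child of 44 (depth 3)
68: right child of 65 (depth 2)
53: left child of 57 (depth 3)
55: right child of 53 (depth 4)
41: right child of 26 (depth 4)
33: left child of 41 (depth 5)
63: right child of 57 (depth 3)
17: left child of 26 (depth 4)
12: left child of 17 (depth 5)

12 33 55 63 68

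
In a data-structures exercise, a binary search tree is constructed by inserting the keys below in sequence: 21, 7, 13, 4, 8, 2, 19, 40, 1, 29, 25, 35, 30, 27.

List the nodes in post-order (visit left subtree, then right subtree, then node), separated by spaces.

1 2 4 8 19 13 7 27 25 30 35 29 40 21

21: root
7: left child of 21 (depth 1)
13: right child of 7 (depth 2)
4: left child of 7 (depth 2)
8: left child of 13 (depth 3)
2: left child of 4 (depth 3)
19: right child of 13 (depth 3)
40: right child of 21 (depth 1)
1: left child of 2 (depth 4)
29: left child of 40 (depth 2)
25: left child of 29 (depth 3)
35: right child of 29 (depth 3)
30: left child of 35 (depth 4)
27: right child of 25 (depth 4)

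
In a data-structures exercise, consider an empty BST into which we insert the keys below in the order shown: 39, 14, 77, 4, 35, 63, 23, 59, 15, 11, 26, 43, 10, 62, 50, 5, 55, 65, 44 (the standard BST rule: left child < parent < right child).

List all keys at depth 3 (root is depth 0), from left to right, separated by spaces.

11 23 59 65

39: root
14: left child of 39 (depth 1)
77: right child of 39 (depth 1)
4: left child of 14 (depth 2)
35: right child of 14 (depth 2)
63: left child of 77 (depth 2)
23: left child of 35 (depth 3)
59: left child of 63 (depth 3)
15: left child of 23 (depth 4)
11: right child of 4 (depth 3)
26: right child of 23 (depth 4)
43: left child of 59 (depth 4)
10: left child of 11 (depth 4)
62: right child of 59 (depth 4)
50: right child of 43 (depth 5)
5: left child of 10 (depth 5)
55: right child of 50 (depth 6)
65: right child of 63 (depth 3)
44: left child of 50 (depth 6)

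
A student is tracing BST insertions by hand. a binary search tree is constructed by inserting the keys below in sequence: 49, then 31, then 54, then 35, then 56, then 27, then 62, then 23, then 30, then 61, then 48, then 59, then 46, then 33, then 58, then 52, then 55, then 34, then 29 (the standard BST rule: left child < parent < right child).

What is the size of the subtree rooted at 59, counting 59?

2

49: root
31: left child of 49 (depth 1)
54: right child of 49 (depth 1)
35: right child of 31 (depth 2)
56: right child of 54 (depth 2)
27: left child of 31 (depth 2)
62: right child of 56 (depth 3)
23: left child of 27 (depth 3)
30: right child of 27 (depth 3)
61: left child of 62 (depth 4)
48: right child of 35 (depth 3)
59: left child of 61 (depth 5)
46: left child of 48 (depth 4)
33: left child of 35 (depth 3)
58: left child of 59 (depth 6)
52: left child of 54 (depth 2)
55: left child of 56 (depth 3)
34: right child of 33 (depth 4)
29: left child of 30 (depth 4)

Subtree rooted at 59 contains: 59, 58 — 2 nodes.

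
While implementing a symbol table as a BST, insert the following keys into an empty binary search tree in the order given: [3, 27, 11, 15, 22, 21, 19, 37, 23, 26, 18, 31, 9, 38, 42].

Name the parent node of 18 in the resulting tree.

19

Insert 3: tree is empty, so 3 becomes the root.
Insert 27: 27 > 3 → go right. Place as right child of 3.
Insert 11: 11 > 3 → go right; 11 < 27 → go left. Place as left child of 27.
Insert 15: 15 > 3 → go right; 15 < 27 → go left; 15 > 11 → go right. Place as right child of 11.
Insert 22: 22 > 3 → go right; 22 < 27 → go left; 22 > 11 → go right; 22 > 15 → go right. Place as right child of 15.
Insert 21: 21 > 3 → go right; 21 < 27 → go left; 21 > 11 → go right; 21 > 15 → go right; 21 < 22 → go left. Place as left child of 22.
Insert 19: 19 > 3 → go right; 19 < 27 → go left; 19 > 11 → go right; 19 > 15 → go right; 19 < 22 → go left; 19 < 21 → go left. Place as left child of 21.
Insert 37: 37 > 3 → go right; 37 > 27 → go right. Place as right child of 27.
Insert 23: 23 > 3 → go right; 23 < 27 → go left; 23 > 11 → go right; 23 > 15 → go right; 23 > 22 → go right. Place as right child of 22.
Insert 26: 26 > 3 → go right; 26 < 27 → go left; 26 > 11 → go right; 26 > 15 → go right; 26 > 22 → go right; 26 > 23 → go right. Place as right child of 23.
Insert 18: 18 > 3 → go right; 18 < 27 → go left; 18 > 11 → go right; 18 > 15 → go right; 18 < 22 → go left; 18 < 21 → go left; 18 < 19 → go left. Place as left child of 19.
Insert 31: 31 > 3 → go right; 31 > 27 → go right; 31 < 37 → go left. Place as left child of 37.
Insert 9: 9 > 3 → go right; 9 < 27 → go left; 9 < 11 → go left. Place as left child of 11.
Insert 38: 38 > 3 → go right; 38 > 27 → go right; 38 > 37 → go right. Place as right child of 37.
Insert 42: 42 > 3 → go right; 42 > 27 → go right; 42 > 37 → go right; 42 > 38 → go right. Place as right child of 38.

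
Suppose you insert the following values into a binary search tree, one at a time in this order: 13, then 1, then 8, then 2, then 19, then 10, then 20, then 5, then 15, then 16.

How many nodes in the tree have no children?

Insert 13: tree is empty, so 13 becomes the root.
Insert 1: 1 < 13 → go left. Place as left child of 13.
Insert 8: 8 < 13 → go left; 8 > 1 → go right. Place as right child of 1.
Insert 2: 2 < 13 → go left; 2 > 1 → go right; 2 < 8 → go left. Place as left child of 8.
Insert 19: 19 > 13 → go right. Place as right child of 13.
Insert 10: 10 < 13 → go left; 10 > 1 → go right; 10 > 8 → go right. Place as right child of 8.
Insert 20: 20 > 13 → go right; 20 > 19 → go right. Place as right child of 19.
Insert 5: 5 < 13 → go left; 5 > 1 → go right; 5 < 8 → go left; 5 > 2 → go right. Place as right child of 2.
Insert 15: 15 > 13 → go right; 15 < 19 → go left. Place as left child of 19.
Insert 16: 16 > 13 → go right; 16 < 19 → go left; 16 > 15 → go right. Place as right child of 15.

Leaves: 5, 10, 16, 20 — 4 in total.

4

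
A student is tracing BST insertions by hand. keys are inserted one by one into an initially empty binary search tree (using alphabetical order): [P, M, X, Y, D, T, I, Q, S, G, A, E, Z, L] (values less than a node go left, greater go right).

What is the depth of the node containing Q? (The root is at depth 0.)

3

Insert P: tree is empty, so P becomes the root.
Insert M: M < P → go left. Place as left child of P.
Insert X: X > P → go right. Place as right child of P.
Insert Y: Y > P → go right; Y > X → go right. Place as right child of X.
Insert D: D < P → go left; D < M → go left. Place as left child of M.
Insert T: T > P → go right; T < X → go left. Place as left child of X.
Insert I: I < P → go left; I < M → go left; I > D → go right. Place as right child of D.
Insert Q: Q > P → go right; Q < X → go left; Q < T → go left. Place as left child of T.
Insert S: S > P → go right; S < X → go left; S < T → go left; S > Q → go right. Place as right child of Q.
Insert G: G < P → go left; G < M → go left; G > D → go right; G < I → go left. Place as left child of I.
Insert A: A < P → go left; A < M → go left; A < D → go left. Place as left child of D.
Insert E: E < P → go left; E < M → go left; E > D → go right; E < I → go left; E < G → go left. Place as left child of G.
Insert Z: Z > P → go right; Z > X → go right; Z > Y → go right. Place as right child of Y.
Insert L: L < P → go left; L < M → go left; L > D → go right; L > I → go right. Place as right child of I.

Path to Q: P → X → T → Q, which is 3 edges.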